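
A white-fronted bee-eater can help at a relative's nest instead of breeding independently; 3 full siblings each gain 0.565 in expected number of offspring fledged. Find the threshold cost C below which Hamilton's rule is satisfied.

0.8475

r to a full sibling = 0.5 (full sibs share both parents — two paths of length 2: r = 2·(1/2)^2 = 1/2).
Hamilton's rule: n·r·B > C, so the trait is favored while C < n·r·B = 3·0.5·0.565 = 0.8475.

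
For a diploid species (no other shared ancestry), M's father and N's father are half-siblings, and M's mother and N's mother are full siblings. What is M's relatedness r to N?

0.1875

With two independent routes of shared ancestry, r is the sum of the two contributions.
M and N are related in two ways: half first cousins through their fathers (r = 1/16) and first cousins through their mothers (r = 1/8).
r = 1/16 + 1/8 = 3/16 = 0.1875.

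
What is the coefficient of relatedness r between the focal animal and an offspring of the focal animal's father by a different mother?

Each parent–offspring link contributes a factor of 1/2, and independent paths through distinct common ancestors add.
Half-sibs share one parent — one path of length 2: r = (1/2)^2 = 1/4.

0.25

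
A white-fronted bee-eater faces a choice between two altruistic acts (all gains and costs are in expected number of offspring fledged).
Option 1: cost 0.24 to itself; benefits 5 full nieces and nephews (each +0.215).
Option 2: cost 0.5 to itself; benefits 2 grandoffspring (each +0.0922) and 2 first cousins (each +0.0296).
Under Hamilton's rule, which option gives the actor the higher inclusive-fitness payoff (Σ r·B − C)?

Option 1

Option 1: r to a full niece or nephew = 0.25.
Option 1: Σ r·B − C = (5·0.25·0.215) − 0.24 = 0.02875.
Option 2: r to a grandoffspring = 0.25.
Option 2: r to a first cousin = 0.125.
Option 2: Σ r·B − C = (2·0.25·0.0922 + 2·0.125·0.0296) − 0.5 = -0.4465.
Option 1 has the higher net inclusive-fitness payoff.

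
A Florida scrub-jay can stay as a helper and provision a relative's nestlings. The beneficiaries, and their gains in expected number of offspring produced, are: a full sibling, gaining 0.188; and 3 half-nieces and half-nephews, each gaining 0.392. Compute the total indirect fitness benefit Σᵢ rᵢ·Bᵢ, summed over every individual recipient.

0.241

r to a full sibling = 1/2 (full sibs share both parents — two paths of length 2: r = 2·(1/2)^2 = 1/2).
r to a half-niece or half-nephew = 0.125 (half-aunt/uncle↔niece/nephew: one path of length 3: r = (1/2)^3 = 1/8).
Summing one r·B term per recipient: 1·0.5·0.188 + 3·0.125·0.392 = 0.241.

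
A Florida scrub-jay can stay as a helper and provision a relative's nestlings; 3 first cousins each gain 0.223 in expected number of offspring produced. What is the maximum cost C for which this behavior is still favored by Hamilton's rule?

0.083625

r to a first cousin = 1/8 (first cousins share one grandparent pair — two paths of length 4: r = 2·(1/2)^4 = 1/8).
Hamilton's rule: n·r·B > C, so the trait is favored while C < n·r·B = 3·0.125·0.223 = 0.083625.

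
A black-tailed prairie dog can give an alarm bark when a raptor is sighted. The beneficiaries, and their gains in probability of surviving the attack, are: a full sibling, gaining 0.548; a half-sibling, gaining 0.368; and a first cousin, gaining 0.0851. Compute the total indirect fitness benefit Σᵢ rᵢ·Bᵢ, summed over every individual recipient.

r to a full sibling = 0.5 (full sibs share both parents — two paths of length 2: r = 2·(1/2)^2 = 1/2).
r to a half-sibling = 1/4 (half-sibs share one parent — one path of length 2: r = (1/2)^2 = 1/4).
r to a first cousin = 1/8 (first cousins share one grandparent pair — two paths of length 4: r = 2·(1/2)^4 = 1/8).
Summing one r·B term per recipient: 1·0.5·0.548 + 1·0.25·0.368 + 1·0.125·0.0851 = 0.3766375.

0.3766375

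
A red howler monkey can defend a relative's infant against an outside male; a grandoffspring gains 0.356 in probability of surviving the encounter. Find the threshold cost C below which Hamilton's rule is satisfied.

0.089

r to a grandoffspring = 0.25 (two parent–offspring links: r = (1/2)^2 = 1/4).
Hamilton's rule: n·r·B > C, so the trait is favored while C < n·r·B = 1·0.25·0.356 = 0.089.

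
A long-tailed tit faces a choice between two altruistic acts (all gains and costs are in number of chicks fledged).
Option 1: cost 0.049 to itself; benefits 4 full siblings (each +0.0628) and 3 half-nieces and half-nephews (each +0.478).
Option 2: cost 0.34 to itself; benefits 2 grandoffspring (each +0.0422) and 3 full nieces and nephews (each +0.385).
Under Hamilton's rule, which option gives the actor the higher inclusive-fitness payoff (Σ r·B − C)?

Option 1

Option 1: r to a full sibling = 0.5.
Option 1: r to a half-niece or half-nephew = 0.125.
Option 1: Σ r·B − C = (4·0.5·0.0628 + 3·0.125·0.478) − 0.049 = 0.25585.
Option 2: r to a grandoffspring = 0.25.
Option 2: r to a full niece or nephew = 0.25.
Option 2: Σ r·B − C = (2·0.25·0.0422 + 3·0.25·0.385) − 0.34 = -0.03015.
Option 1 has the higher net inclusive-fitness payoff.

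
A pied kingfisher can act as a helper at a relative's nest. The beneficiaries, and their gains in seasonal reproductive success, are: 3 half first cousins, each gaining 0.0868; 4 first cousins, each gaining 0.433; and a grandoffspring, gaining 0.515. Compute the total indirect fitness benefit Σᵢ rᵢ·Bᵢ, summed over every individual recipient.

0.361525

r to a half first cousin = 0.0625 (half first cousins share one grandparent — one path of length 4: r = (1/2)^4 = 1/16).
r to a first cousin = 1/8 (first cousins share one grandparent pair — two paths of length 4: r = 2·(1/2)^4 = 1/8).
r to a grandoffspring = 0.25 (two parent–offspring links: r = (1/2)^2 = 1/4).
Summing one r·B term per recipient: 3·0.0625·0.0868 + 4·0.125·0.433 + 1·0.25·0.515 = 0.361525.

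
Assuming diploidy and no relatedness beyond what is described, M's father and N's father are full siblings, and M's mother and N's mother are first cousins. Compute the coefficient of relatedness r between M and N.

Relatedness sums over independent paths through distinct common ancestors.
M and N are related in two ways: first cousins through their fathers (r = 1/8) and second cousins through their mothers (r = 1/32).
r = 1/8 + 1/32 = 0.15625.

0.15625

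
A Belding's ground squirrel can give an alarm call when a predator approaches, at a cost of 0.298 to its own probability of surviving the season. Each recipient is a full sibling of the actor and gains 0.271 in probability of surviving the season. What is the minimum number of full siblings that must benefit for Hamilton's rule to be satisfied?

r to a full sibling = 0.5 (full sibs share both parents — two paths of length 2: r = 2·(1/2)^2 = 1/2).
Hamilton's rule: n·r·B > C  ⇒  n > C/(r·B) = 0.298/(0.5·0.271) = 2.199.
The smallest integer exceeding 2.199 is 3.

3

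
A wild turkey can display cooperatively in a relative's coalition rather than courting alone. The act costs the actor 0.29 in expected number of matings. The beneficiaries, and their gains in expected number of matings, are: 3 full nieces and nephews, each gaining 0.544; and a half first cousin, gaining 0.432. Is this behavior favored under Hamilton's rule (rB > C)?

Hamilton's rule: the trait is favored when the sum of r·B over every recipient exceeds the actor's cost C.
r to a full niece or nephew = 1/4 (full aunt/uncle↔niece/nephew: two paths of length 3 through the shared grandparent pair: r = 2·(1/2)^3 = 1/4).
r to a half first cousin = 0.0625 (half first cousins share one grandparent — one path of length 4: r = (1/2)^4 = 1/16).
Summing one r·B term per recipient: 3·0.25·0.544 + 1·0.0625·0.432 = 0.435.
0.435 > 0.29: the indirect benefit exceeds the cost.

Yes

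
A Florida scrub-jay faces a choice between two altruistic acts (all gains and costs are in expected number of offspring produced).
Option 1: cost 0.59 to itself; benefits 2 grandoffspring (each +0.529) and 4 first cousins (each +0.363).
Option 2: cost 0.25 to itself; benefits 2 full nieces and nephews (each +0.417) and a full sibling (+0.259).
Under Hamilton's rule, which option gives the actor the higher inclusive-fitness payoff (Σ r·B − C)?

Option 2

Option 1: r to a grandoffspring = 0.25.
Option 1: r to a first cousin = 0.125.
Option 1: Σ r·B − C = (2·0.25·0.529 + 4·0.125·0.363) − 0.59 = -0.144.
Option 2: r to a full niece or nephew = 0.25.
Option 2: r to a full sibling = 0.5.
Option 2: Σ r·B − C = (2·0.25·0.417 + 1·0.5·0.259) − 0.25 = 0.088.
Option 2 has the higher net inclusive-fitness payoff.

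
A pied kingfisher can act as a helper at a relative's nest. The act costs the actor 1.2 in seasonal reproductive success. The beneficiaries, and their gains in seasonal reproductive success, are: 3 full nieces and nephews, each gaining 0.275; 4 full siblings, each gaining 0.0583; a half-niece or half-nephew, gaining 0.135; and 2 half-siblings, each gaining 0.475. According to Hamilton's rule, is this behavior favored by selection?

No

Hamilton's rule: the trait is favored when the sum of r·B over every recipient exceeds the actor's cost C.
r to a full niece or nephew = 0.25 (full aunt/uncle↔niece/nephew: two paths of length 3 through the shared grandparent pair: r = 2·(1/2)^3 = 1/4).
r to a full sibling = 1/2 (full sibs share both parents — two paths of length 2: r = 2·(1/2)^2 = 1/2).
r to a half-niece or half-nephew = 1/8 (half-aunt/uncle↔niece/nephew: one path of length 3: r = (1/2)^3 = 1/8).
r to a half-sibling = 0.25 (half-sibs share one parent — one path of length 2: r = (1/2)^2 = 1/4).
Summing one r·B term per recipient: 3·0.25·0.275 + 4·0.5·0.0583 + 1·0.125·0.135 + 2·0.25·0.475 = 0.577225.
0.577225 < 1.2: the indirect benefit is less than the cost.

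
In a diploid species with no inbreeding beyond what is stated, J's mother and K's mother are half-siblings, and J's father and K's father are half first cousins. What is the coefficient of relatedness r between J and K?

0.078125

Relatedness sums over independent paths through distinct common ancestors.
J and K are related in two ways: half first cousins through their mothers (r = 1/16) and half second cousins through their fathers (r = 1/64).
r = 1/16 + 1/64 = 5/64 = 0.078125.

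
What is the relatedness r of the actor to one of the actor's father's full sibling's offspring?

0.125

Each parent–offspring link contributes a factor of 1/2, and independent paths through distinct common ancestors add.
First cousins share one grandparent pair — two paths of length 4: r = 2·(1/2)^4 = 1/8.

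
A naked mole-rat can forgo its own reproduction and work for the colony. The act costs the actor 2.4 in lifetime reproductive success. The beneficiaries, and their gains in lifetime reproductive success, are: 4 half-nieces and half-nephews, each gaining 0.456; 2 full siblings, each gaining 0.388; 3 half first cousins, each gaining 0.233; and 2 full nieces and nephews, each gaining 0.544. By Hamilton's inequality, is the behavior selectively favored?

No

Hamilton's rule: the trait is favored when the sum of r·B over every recipient exceeds the actor's cost C.
r to a half-niece or half-nephew = 0.125 (half-aunt/uncle↔niece/nephew: one path of length 3: r = (1/2)^3 = 1/8).
r to a full sibling = 1/2 (full sibs share both parents — two paths of length 2: r = 2·(1/2)^2 = 1/2).
r to a half first cousin = 0.0625 (half first cousins share one grandparent — one path of length 4: r = (1/2)^4 = 1/16).
r to a full niece or nephew = 1/4 (full aunt/uncle↔niece/nephew: two paths of length 3 through the shared grandparent pair: r = 2·(1/2)^3 = 1/4).
Summing one r·B term per recipient: 4·0.125·0.456 + 2·0.5·0.388 + 3·0.0625·0.233 + 2·0.25·0.544 = 0.9316875.
0.9316875 < 2.4: the indirect benefit is less than the cost.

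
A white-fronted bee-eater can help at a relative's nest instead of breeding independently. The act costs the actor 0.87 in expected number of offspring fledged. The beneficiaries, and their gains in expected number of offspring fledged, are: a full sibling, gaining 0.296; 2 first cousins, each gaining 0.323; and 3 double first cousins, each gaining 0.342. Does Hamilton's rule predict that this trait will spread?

No

Hamilton's rule: the trait is favored when the sum of r·B over every recipient exceeds the actor's cost C.
r to a full sibling = 0.5 (full sibs share both parents — two paths of length 2: r = 2·(1/2)^2 = 1/2).
r to a first cousin = 0.125 (first cousins share one grandparent pair — two paths of length 4: r = 2·(1/2)^4 = 1/8).
r to a double first cousin = 0.25 (double first cousins share both grandparent pairs — four paths of length 4: r = 4·(1/2)^4 = 1/4).
Summing one r·B term per recipient: 1·0.5·0.296 + 2·0.125·0.323 + 3·0.25·0.342 = 0.48525.
0.48525 < 0.87: the indirect benefit is less than the cost.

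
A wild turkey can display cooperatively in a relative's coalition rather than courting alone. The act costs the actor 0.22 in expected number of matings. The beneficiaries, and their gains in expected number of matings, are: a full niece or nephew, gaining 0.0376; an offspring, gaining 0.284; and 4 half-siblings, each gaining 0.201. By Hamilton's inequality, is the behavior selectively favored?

Yes

Hamilton's rule: the trait is favored when the sum of r·B over every recipient exceeds the actor's cost C.
r to a full niece or nephew = 0.25 (full aunt/uncle↔niece/nephew: two paths of length 3 through the shared grandparent pair: r = 2·(1/2)^3 = 1/4).
r to an offspring = 1/2 (one parent–offspring link: r = (1/2)^1 = 1/2).
r to a half-sibling = 1/4 (half-sibs share one parent — one path of length 2: r = (1/2)^2 = 1/4).
Summing one r·B term per recipient: 1·0.25·0.0376 + 1·0.5·0.284 + 4·0.25·0.201 = 0.3524.
0.3524 > 0.22: the indirect benefit exceeds the cost.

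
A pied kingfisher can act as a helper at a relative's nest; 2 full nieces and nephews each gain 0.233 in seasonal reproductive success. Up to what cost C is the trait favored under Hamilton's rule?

0.1165

r to a full niece or nephew = 1/4 (full aunt/uncle↔niece/nephew: two paths of length 3 through the shared grandparent pair: r = 2·(1/2)^3 = 1/4).
Hamilton's rule: n·r·B > C, so the trait is favored while C < n·r·B = 2·0.25·0.233 = 0.1165.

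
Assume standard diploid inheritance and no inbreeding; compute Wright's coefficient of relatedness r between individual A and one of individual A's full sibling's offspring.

0.25

Each parent–offspring link contributes a factor of 1/2, and independent paths through distinct common ancestors add.
Full aunt/uncle↔niece/nephew: two paths of length 3 through the shared grandparent pair: r = 2·(1/2)^3 = 1/4.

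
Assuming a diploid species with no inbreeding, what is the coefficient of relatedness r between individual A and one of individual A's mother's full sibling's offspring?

0.125

Each parent–offspring link contributes a factor of 1/2, and independent paths through distinct common ancestors add.
First cousins share one grandparent pair — two paths of length 4: r = 2·(1/2)^4 = 1/8.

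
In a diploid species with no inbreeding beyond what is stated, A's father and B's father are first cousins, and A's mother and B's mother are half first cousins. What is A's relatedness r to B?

Relatedness sums over independent paths through distinct common ancestors.
A and B are related in two ways: second cousins through their fathers (r = 1/32) and half second cousins through their mothers (r = 1/64).
r = 1/32 + 1/64 = 0.046875.

0.046875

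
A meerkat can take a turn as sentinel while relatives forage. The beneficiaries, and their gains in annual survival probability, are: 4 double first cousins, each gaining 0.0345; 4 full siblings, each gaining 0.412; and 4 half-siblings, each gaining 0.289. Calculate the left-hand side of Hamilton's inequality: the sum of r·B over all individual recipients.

1.1475

r to a double first cousin = 1/4 (double first cousins share both grandparent pairs — four paths of length 4: r = 4·(1/2)^4 = 1/4).
r to a full sibling = 1/2 (full sibs share both parents — two paths of length 2: r = 2·(1/2)^2 = 1/2).
r to a half-sibling = 0.25 (half-sibs share one parent — one path of length 2: r = (1/2)^2 = 1/4).
Summing one r·B term per recipient: 4·0.25·0.0345 + 4·0.5·0.412 + 4·0.25·0.289 = 1.1475.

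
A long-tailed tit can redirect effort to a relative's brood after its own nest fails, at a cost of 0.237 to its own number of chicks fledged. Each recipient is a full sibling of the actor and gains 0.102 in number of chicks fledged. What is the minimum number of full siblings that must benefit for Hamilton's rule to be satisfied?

5

r to a full sibling = 1/2 (full sibs share both parents — two paths of length 2: r = 2·(1/2)^2 = 1/2).
Hamilton's rule: n·r·B > C  ⇒  n > C/(r·B) = 0.237/(0.5·0.102) = 4.647.
The smallest integer exceeding 4.647 is 5.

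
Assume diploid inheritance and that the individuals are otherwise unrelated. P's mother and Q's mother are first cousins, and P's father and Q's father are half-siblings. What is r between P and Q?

0.09375

With two independent routes of shared ancestry, r is the sum of the two contributions.
P and Q are related in two ways: second cousins through their mothers (r = 1/32) and half first cousins through their fathers (r = 1/16).
r = 1/32 + 1/16 = 0.09375.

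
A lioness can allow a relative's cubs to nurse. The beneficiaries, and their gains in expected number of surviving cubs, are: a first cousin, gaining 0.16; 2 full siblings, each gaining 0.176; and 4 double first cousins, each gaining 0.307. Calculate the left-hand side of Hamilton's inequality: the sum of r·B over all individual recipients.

r to a first cousin = 0.125 (first cousins share one grandparent pair — two paths of length 4: r = 2·(1/2)^4 = 1/8).
r to a full sibling = 0.5 (full sibs share both parents — two paths of length 2: r = 2·(1/2)^2 = 1/2).
r to a double first cousin = 0.25 (double first cousins share both grandparent pairs — four paths of length 4: r = 4·(1/2)^4 = 1/4).
Summing one r·B term per recipient: 1·0.125·0.16 + 2·0.5·0.176 + 4·0.25·0.307 = 0.503.

0.503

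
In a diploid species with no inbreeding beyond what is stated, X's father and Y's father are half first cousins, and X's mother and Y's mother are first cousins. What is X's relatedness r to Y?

0.046875

With two independent routes of shared ancestry, r is the sum of the two contributions.
X and Y are related in two ways: half second cousins through their fathers (r = 1/64) and second cousins through their mothers (r = 1/32).
r = 1/64 + 1/32 = 3/64 = 0.046875.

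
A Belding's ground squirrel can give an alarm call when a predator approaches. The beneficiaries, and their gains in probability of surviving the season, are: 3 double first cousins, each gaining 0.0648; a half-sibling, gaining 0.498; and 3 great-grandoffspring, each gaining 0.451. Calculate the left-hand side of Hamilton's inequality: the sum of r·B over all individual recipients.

r to a double first cousin = 0.25 (double first cousins share both grandparent pairs — four paths of length 4: r = 4·(1/2)^4 = 1/4).
r to a half-sibling = 1/4 (half-sibs share one parent — one path of length 2: r = (1/2)^2 = 1/4).
r to a great-grandoffspring = 1/8 (three parent–offspring links: r = (1/2)^3 = 1/8).
Summing one r·B term per recipient: 3·0.25·0.0648 + 1·0.25·0.498 + 3·0.125·0.451 = 0.342225.

0.342225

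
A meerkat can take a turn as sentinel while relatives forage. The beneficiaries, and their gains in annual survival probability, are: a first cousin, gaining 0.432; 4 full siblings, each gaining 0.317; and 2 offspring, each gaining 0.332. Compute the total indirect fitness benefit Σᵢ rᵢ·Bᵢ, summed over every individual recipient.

r to a first cousin = 1/8 (first cousins share one grandparent pair — two paths of length 4: r = 2·(1/2)^4 = 1/8).
r to a full sibling = 0.5 (full sibs share both parents — two paths of length 2: r = 2·(1/2)^2 = 1/2).
r to an offspring = 0.5 (one parent–offspring link: r = (1/2)^1 = 1/2).
Summing one r·B term per recipient: 1·0.125·0.432 + 4·0.5·0.317 + 2·0.5·0.332 = 1.02.

1.02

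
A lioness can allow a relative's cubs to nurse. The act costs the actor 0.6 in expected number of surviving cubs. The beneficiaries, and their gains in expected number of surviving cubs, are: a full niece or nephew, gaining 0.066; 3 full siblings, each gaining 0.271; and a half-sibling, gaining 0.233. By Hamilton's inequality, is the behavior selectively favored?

No

Hamilton's rule: the trait is favored when the sum of r·B over every recipient exceeds the actor's cost C.
r to a full niece or nephew = 1/4 (full aunt/uncle↔niece/nephew: two paths of length 3 through the shared grandparent pair: r = 2·(1/2)^3 = 1/4).
r to a full sibling = 1/2 (full sibs share both parents — two paths of length 2: r = 2·(1/2)^2 = 1/2).
r to a half-sibling = 1/4 (half-sibs share one parent — one path of length 2: r = (1/2)^2 = 1/4).
Summing one r·B term per recipient: 1·0.25·0.066 + 3·0.5·0.271 + 1·0.25·0.233 = 0.48125.
0.48125 < 0.6: the indirect benefit is less than the cost.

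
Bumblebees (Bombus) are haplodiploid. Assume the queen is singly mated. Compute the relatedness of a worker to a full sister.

Haplodiploid full sisters inherit their father's entire haploid genome identically (contributing 1/2) and on average half of their mother's contribution (1/2 · 1/2 = 1/4); r = 1/2 + 1/4 = 3/4.

0.75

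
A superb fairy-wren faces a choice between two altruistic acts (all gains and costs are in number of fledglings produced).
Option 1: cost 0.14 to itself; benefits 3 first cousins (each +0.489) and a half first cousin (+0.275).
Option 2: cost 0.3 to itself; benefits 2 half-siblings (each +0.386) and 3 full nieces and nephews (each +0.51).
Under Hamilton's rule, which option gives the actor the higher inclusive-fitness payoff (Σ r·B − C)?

Option 1: r to a first cousin = 0.125.
Option 1: r to a half first cousin = 0.0625.
Option 1: Σ r·B − C = (3·0.125·0.489 + 1·0.0625·0.275) − 0.14 = 0.0605625.
Option 2: r to a half-sibling = 0.25.
Option 2: r to a full niece or nephew = 0.25.
Option 2: Σ r·B − C = (2·0.25·0.386 + 3·0.25·0.51) − 0.3 = 0.2755.
Option 2 has the higher net inclusive-fitness payoff.

Option 2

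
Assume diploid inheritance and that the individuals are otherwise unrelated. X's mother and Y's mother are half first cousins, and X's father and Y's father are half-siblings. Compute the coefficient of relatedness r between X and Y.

0.078125

Independent pedigree routes through distinct common ancestors add.
X and Y are related in two ways: half second cousins through their mothers (r = 1/64) and half first cousins through their fathers (r = 1/16).
r = 1/64 + 1/16 = 5/64 = 0.078125.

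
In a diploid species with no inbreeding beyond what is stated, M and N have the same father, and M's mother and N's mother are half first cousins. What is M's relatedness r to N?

With two independent routes of shared ancestry, r is the sum of the two contributions.
M and N are related in two ways: half-sibs through their shared father (r = 1/4) and half second cousins through their mothers (r = 1/64).
r = 1/4 + 1/64 = 17/64 = 0.265625.

0.265625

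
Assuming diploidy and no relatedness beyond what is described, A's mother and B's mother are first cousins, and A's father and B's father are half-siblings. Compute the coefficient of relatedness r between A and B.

0.09375

Independent pedigree routes through distinct common ancestors add.
A and B are related in two ways: second cousins through their mothers (r = 1/32) and half first cousins through their fathers (r = 1/16).
r = 1/32 + 1/16 = 3/32 = 0.09375.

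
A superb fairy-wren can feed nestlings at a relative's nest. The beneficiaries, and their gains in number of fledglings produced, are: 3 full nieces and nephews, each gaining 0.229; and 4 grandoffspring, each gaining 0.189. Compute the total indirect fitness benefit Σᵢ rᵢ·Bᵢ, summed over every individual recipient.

r to a full niece or nephew = 0.25 (full aunt/uncle↔niece/nephew: two paths of length 3 through the shared grandparent pair: r = 2·(1/2)^3 = 1/4).
r to a grandoffspring = 1/4 (two parent–offspring links: r = (1/2)^2 = 1/4).
Summing one r·B term per recipient: 3·0.25·0.229 + 4·0.25·0.189 = 0.36075.

0.36075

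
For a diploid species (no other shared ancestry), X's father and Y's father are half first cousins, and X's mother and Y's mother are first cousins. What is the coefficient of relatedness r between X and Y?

0.046875

Wright's path rule: contributions from independent ancestry routes add.
X and Y are related in two ways: half second cousins through their fathers (r = 1/64) and second cousins through their mothers (r = 1/32).
r = 1/64 + 1/32 = 3/64 = 0.046875.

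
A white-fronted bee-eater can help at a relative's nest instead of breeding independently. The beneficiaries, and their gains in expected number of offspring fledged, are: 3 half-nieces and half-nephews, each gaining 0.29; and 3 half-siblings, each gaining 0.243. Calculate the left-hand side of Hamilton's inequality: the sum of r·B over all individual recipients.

0.291

r to a half-niece or half-nephew = 0.125 (half-aunt/uncle↔niece/nephew: one path of length 3: r = (1/2)^3 = 1/8).
r to a half-sibling = 0.25 (half-sibs share one parent — one path of length 2: r = (1/2)^2 = 1/4).
Summing one r·B term per recipient: 3·0.125·0.29 + 3·0.25·0.243 = 0.291.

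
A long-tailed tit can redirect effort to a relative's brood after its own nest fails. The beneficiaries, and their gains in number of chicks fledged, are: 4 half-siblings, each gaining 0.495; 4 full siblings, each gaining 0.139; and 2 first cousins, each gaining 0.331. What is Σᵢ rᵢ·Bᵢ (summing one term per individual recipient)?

0.85575

r to a half-sibling = 0.25 (half-sibs share one parent — one path of length 2: r = (1/2)^2 = 1/4).
r to a full sibling = 0.5 (full sibs share both parents — two paths of length 2: r = 2·(1/2)^2 = 1/2).
r to a first cousin = 0.125 (first cousins share one grandparent pair — two paths of length 4: r = 2·(1/2)^4 = 1/8).
Summing one r·B term per recipient: 4·0.25·0.495 + 4·0.5·0.139 + 2·0.125·0.331 = 0.85575.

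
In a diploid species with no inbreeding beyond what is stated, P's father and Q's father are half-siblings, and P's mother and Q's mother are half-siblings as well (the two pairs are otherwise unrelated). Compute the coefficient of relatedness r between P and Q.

Relatedness sums over independent paths through distinct common ancestors.
P and Q are related in two ways: half first cousins through their fathers (r = 1/16) and half first cousins through their mothers (r = 1/16).
r = 1/16 + 1/16 = 0.125.

0.125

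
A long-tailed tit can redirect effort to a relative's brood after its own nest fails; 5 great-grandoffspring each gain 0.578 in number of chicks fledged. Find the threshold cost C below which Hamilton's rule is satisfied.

0.36125

r to a great-grandoffspring = 1/8 (three parent–offspring links: r = (1/2)^3 = 1/8).
Hamilton's rule: n·r·B > C, so the trait is favored while C < n·r·B = 5·0.125·0.578 = 0.36125.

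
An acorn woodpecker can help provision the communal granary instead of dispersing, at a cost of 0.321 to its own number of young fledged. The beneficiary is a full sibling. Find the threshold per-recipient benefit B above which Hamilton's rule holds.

0.642

r to a full sibling = 1/2 (full sibs share both parents — two paths of length 2: r = 2·(1/2)^2 = 1/2).
Hamilton's rule with n recipients of equal r: n·r·B > C, so B > C/(n·r) = 0.321/(1·0.5) = 0.642.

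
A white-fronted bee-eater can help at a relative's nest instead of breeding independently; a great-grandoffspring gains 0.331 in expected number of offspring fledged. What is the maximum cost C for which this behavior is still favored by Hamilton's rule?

r to a great-grandoffspring = 0.125 (three parent–offspring links: r = (1/2)^3 = 1/8).
Hamilton's rule: n·r·B > C, so the trait is favored while C < n·r·B = 1·0.125·0.331 = 0.041375.

0.041375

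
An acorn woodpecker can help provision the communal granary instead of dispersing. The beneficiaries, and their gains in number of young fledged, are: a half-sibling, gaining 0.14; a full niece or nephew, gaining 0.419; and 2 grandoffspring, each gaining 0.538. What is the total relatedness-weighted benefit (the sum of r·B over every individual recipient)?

0.40875

r to a half-sibling = 1/4 (half-sibs share one parent — one path of length 2: r = (1/2)^2 = 1/4).
r to a full niece or nephew = 1/4 (full aunt/uncle↔niece/nephew: two paths of length 3 through the shared grandparent pair: r = 2·(1/2)^3 = 1/4).
r to a grandoffspring = 0.25 (two parent–offspring links: r = (1/2)^2 = 1/4).
Summing one r·B term per recipient: 1·0.25·0.14 + 1·0.25·0.419 + 2·0.25·0.538 = 0.40875.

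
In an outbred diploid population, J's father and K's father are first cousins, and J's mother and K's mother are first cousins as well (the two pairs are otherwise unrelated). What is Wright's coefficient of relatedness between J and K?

0.0625

Independent pedigree routes through distinct common ancestors add.
J and K are related in two ways: second cousins through their fathers (r = 1/32) and second cousins through their mothers (r = 1/32).
r = 1/32 + 1/32 = 0.0625.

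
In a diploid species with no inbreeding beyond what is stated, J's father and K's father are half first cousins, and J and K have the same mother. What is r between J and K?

0.265625

Wright's path rule: contributions from independent ancestry routes add.
J and K are related in two ways: half second cousins through their fathers (r = 1/64) and half-sibs through their shared mother (r = 1/4).
r = 1/64 + 1/4 = 0.265625.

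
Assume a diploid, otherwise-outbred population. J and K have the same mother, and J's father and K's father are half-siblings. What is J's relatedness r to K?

Independent pedigree routes through distinct common ancestors add.
J and K are related in two ways: half-sibs through their shared mother (r = 1/4) and half first cousins through their fathers (r = 1/16).
r = 1/4 + 1/16 = 5/16 = 0.3125.

0.3125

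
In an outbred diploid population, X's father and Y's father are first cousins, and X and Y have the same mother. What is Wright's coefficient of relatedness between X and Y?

0.28125

Independent pedigree routes through distinct common ancestors add.
X and Y are related in two ways: second cousins through their fathers (r = 1/32) and half-sibs through their shared mother (r = 1/4).
r = 1/32 + 1/4 = 0.28125.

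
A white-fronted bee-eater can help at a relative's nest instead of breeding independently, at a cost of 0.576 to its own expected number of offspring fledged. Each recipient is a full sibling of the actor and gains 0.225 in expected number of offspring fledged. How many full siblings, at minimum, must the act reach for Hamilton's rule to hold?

6

r to a full sibling = 1/2 (full sibs share both parents — two paths of length 2: r = 2·(1/2)^2 = 1/2).
Hamilton's rule: n·r·B > C  ⇒  n > C/(r·B) = 0.576/(0.5·0.225) = 5.12.
The smallest integer exceeding 5.12 is 6.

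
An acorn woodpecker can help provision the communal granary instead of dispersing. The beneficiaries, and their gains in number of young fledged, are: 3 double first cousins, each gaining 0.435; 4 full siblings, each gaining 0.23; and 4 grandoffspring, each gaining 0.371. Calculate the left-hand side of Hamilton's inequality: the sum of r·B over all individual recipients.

1.15725

r to a double first cousin = 0.25 (double first cousins share both grandparent pairs — four paths of length 4: r = 4·(1/2)^4 = 1/4).
r to a full sibling = 0.5 (full sibs share both parents — two paths of length 2: r = 2·(1/2)^2 = 1/2).
r to a grandoffspring = 1/4 (two parent–offspring links: r = (1/2)^2 = 1/4).
Summing one r·B term per recipient: 3·0.25·0.435 + 4·0.5·0.23 + 4·0.25·0.371 = 1.15725.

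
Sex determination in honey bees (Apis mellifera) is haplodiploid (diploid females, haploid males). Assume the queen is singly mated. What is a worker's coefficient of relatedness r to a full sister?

Haplodiploid full sisters inherit their father's entire haploid genome identically (contributing 1/2) and on average half of their mother's contribution (1/2 · 1/2 = 1/4); r = 1/2 + 1/4 = 3/4.

0.75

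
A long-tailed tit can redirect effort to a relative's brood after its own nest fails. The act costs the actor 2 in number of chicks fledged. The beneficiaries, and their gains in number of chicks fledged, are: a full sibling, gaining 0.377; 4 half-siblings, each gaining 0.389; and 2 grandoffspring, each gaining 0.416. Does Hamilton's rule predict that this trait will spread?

No

Hamilton's rule: the trait is favored when the sum of r·B over every recipient exceeds the actor's cost C.
r to a full sibling = 0.5 (full sibs share both parents — two paths of length 2: r = 2·(1/2)^2 = 1/2).
r to a half-sibling = 1/4 (half-sibs share one parent — one path of length 2: r = (1/2)^2 = 1/4).
r to a grandoffspring = 1/4 (two parent–offspring links: r = (1/2)^2 = 1/4).
Summing one r·B term per recipient: 1·0.5·0.377 + 4·0.25·0.389 + 2·0.25·0.416 = 0.7855.
0.7855 < 2: the indirect benefit is less than the cost.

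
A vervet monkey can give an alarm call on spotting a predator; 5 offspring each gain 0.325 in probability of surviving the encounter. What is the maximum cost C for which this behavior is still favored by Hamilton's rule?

r to an offspring = 0.5 (one parent–offspring link: r = (1/2)^1 = 1/2).
Hamilton's rule: n·r·B > C, so the trait is favored while C < n·r·B = 5·0.5·0.325 = 0.8125.

0.8125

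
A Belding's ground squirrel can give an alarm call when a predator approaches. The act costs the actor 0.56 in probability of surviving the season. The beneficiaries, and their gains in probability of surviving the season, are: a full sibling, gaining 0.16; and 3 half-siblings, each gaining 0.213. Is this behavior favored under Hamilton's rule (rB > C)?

No

Hamilton's rule: the trait is favored when the sum of r·B over every recipient exceeds the actor's cost C.
r to a full sibling = 1/2 (full sibs share both parents — two paths of length 2: r = 2·(1/2)^2 = 1/2).
r to a half-sibling = 0.25 (half-sibs share one parent — one path of length 2: r = (1/2)^2 = 1/4).
Summing one r·B term per recipient: 1·0.5·0.16 + 3·0.25·0.213 = 0.23975.
0.23975 < 0.56: the indirect benefit is less than the cost.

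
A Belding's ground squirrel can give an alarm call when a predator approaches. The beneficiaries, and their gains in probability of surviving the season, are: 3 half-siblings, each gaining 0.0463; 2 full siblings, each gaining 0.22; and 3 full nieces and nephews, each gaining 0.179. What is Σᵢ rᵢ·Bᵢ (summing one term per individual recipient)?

r to a half-sibling = 1/4 (half-sibs share one parent — one path of length 2: r = (1/2)^2 = 1/4).
r to a full sibling = 1/2 (full sibs share both parents — two paths of length 2: r = 2·(1/2)^2 = 1/2).
r to a full niece or nephew = 0.25 (full aunt/uncle↔niece/nephew: two paths of length 3 through the shared grandparent pair: r = 2·(1/2)^3 = 1/4).
Summing one r·B term per recipient: 3·0.25·0.0463 + 2·0.5·0.22 + 3·0.25·0.179 = 0.388975.

0.388975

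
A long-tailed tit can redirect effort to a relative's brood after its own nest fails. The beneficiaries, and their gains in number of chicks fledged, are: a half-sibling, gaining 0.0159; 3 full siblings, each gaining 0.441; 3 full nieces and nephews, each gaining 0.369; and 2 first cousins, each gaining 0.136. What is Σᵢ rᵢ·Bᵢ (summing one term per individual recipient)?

r to a half-sibling = 0.25 (half-sibs share one parent — one path of length 2: r = (1/2)^2 = 1/4).
r to a full sibling = 0.5 (full sibs share both parents — two paths of length 2: r = 2·(1/2)^2 = 1/2).
r to a full niece or nephew = 1/4 (full aunt/uncle↔niece/nephew: two paths of length 3 through the shared grandparent pair: r = 2·(1/2)^3 = 1/4).
r to a first cousin = 0.125 (first cousins share one grandparent pair — two paths of length 4: r = 2·(1/2)^4 = 1/8).
Summing one r·B term per recipient: 1·0.25·0.0159 + 3·0.5·0.441 + 3·0.25·0.369 + 2·0.125·0.136 = 0.976225.

0.976225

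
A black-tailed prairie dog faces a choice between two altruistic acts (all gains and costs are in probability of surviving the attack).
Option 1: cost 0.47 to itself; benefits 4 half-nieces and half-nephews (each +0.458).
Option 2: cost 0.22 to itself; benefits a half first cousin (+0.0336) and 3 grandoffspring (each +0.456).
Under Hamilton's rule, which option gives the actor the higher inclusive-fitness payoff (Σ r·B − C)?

Option 2

Option 1: r to a half-niece or half-nephew = 0.125.
Option 1: Σ r·B − C = (4·0.125·0.458) − 0.47 = -0.241.
Option 2: r to a half first cousin = 0.0625.
Option 2: r to a grandoffspring = 0.25.
Option 2: Σ r·B − C = (1·0.0625·0.0336 + 3·0.25·0.456) − 0.22 = 0.1241.
Option 2 has the higher net inclusive-fitness payoff.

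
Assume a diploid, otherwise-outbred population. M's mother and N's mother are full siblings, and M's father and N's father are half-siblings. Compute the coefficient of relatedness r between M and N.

0.1875

With two independent routes of shared ancestry, r is the sum of the two contributions.
M and N are related in two ways: first cousins through their mothers (r = 1/8) and half first cousins through their fathers (r = 1/16).
r = 1/8 + 1/16 = 0.1875.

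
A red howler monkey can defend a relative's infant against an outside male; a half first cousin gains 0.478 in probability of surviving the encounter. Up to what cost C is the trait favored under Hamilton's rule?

r to a half first cousin = 1/16 (half first cousins share one grandparent — one path of length 4: r = (1/2)^4 = 1/16).
Hamilton's rule: n·r·B > C, so the trait is favored while C < n·r·B = 1·0.0625·0.478 = 0.029875.

0.029875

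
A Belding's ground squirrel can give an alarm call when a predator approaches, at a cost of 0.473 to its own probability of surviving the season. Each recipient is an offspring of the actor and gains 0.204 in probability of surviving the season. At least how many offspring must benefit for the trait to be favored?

5

r to an offspring = 0.5 (one parent–offspring link: r = (1/2)^1 = 1/2).
Hamilton's rule: n·r·B > C  ⇒  n > C/(r·B) = 0.473/(0.5·0.204) = 4.637.
The smallest integer exceeding 4.637 is 5.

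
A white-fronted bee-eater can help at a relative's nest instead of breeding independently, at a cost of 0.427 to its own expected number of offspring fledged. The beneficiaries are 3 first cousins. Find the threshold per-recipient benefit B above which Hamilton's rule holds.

1.1387

r to a first cousin = 1/8 (first cousins share one grandparent pair — two paths of length 4: r = 2·(1/2)^4 = 1/8).
Hamilton's rule with n recipients of equal r: n·r·B > C, so B > C/(n·r) = 0.427/(3·0.125) = 1.1387.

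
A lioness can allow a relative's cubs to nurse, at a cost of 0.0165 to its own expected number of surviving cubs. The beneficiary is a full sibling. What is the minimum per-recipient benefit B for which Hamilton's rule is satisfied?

0.033

r to a full sibling = 0.5 (full sibs share both parents — two paths of length 2: r = 2·(1/2)^2 = 1/2).
Hamilton's rule with n recipients of equal r: n·r·B > C, so B > C/(n·r) = 0.0165/(1·0.5) = 0.033.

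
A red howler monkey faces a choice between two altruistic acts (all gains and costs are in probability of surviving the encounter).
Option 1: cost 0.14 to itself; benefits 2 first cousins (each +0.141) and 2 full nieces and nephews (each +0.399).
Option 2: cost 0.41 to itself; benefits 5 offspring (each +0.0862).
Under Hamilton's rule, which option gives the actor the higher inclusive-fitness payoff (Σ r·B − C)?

Option 1: r to a first cousin = 0.125.
Option 1: r to a full niece or nephew = 0.25.
Option 1: Σ r·B − C = (2·0.125·0.141 + 2·0.25·0.399) − 0.14 = 0.09475.
Option 2: r to an offspring = 0.5.
Option 2: Σ r·B − C = (5·0.5·0.0862) − 0.41 = -0.1945.
Option 1 has the higher net inclusive-fitness payoff.

Option 1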